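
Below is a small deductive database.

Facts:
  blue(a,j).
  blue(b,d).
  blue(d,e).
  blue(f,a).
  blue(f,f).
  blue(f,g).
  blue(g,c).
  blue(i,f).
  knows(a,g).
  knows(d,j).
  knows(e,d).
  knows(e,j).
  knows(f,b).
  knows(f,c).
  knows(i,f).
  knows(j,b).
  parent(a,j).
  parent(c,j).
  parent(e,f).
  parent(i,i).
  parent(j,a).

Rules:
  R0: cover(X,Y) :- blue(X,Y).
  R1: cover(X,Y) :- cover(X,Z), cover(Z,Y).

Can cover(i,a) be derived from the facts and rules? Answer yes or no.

yes

round 1: derive cover(a,j) via R0 from blue(a,j)
round 1: derive cover(b,d) via R0 from blue(b,d)
round 1: derive cover(d,e) via R0 from blue(d,e)
round 1: derive cover(f,a) via R0 from blue(f,a)
round 1: derive cover(f,f) via R0 from blue(f,f)
round 1: derive cover(f,g) via R0 from blue(f,g)
round 1: derive cover(g,c) via R0 from blue(g,c)
round 1: derive cover(i,f) via R0 from blue(i,f)
round 2: derive cover(b,e) via R1 from cover(b,d), cover(d,e)
round 2: derive cover(f,c) via R1 from cover(f,g), cover(g,c)
round 2: derive cover(f,j) via R1 from cover(f,a), cover(a,j)
round 2: derive cover(i,a) via R1 from cover(i,f), cover(f,a)
round 2: derive cover(i,g) via R1 from cover(i,f), cover(f,g)
round 3: derive cover(i,c) via R1 from cover(i,f), cover(f,c)
round 3: derive cover(i,j) via R1 from cover(i,a), cover(a,j)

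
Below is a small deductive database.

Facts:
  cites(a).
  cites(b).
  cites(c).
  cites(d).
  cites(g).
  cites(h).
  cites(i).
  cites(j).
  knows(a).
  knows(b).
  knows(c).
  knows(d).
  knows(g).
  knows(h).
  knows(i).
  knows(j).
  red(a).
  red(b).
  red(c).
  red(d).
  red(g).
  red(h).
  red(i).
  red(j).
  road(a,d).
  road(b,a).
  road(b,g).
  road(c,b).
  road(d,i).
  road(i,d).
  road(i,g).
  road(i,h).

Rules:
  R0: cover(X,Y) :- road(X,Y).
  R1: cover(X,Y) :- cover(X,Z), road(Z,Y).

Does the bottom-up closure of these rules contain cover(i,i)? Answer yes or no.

yes

round 1: derive cover(a,d) via R0 from road(a,d)
round 1: derive cover(b,a) via R0 from road(b,a)
round 1: derive cover(b,g) via R0 from road(b,g)
round 1: derive cover(c,b) via R0 from road(c,b)
round 1: derive cover(d,i) via R0 from road(d,i)
round 1: derive cover(i,d) via R0 from road(i,d)
round 1: derive cover(i,g) via R0 from road(i,g)
round 1: derive cover(i,h) via R0 from road(i,h)
round 2: derive cover(a,i) via R1 from cover(a,d), road(d,i)
round 2: derive cover(b,d) via R1 from cover(b,a), road(a,d)
round 2: derive cover(c,a) via R1 from cover(c,b), road(b,a)
round 2: derive cover(c,g) via R1 from cover(c,b), road(b,g)
round 2: derive cover(d,d) via R1 from cover(d,i), road(i,d)
round 2: derive cover(d,g) via R1 from cover(d,i), road(i,g)
round 2: derive cover(d,h) via R1 from cover(d,i), road(i,h)
round 2: derive cover(i,i) via R1 from cover(i,d), road(d,i)
round 3: derive cover(a,g) via R1 from cover(a,i), road(i,g)
round 3: derive cover(a,h) via R1 from cover(a,i), road(i,h)
round 3: derive cover(b,i) via R1 from cover(b,d), road(d,i)
round 3: derive cover(c,d) via R1 from cover(c,a), road(a,d)
round 4: derive cover(b,h) via R1 from cover(b,i), road(i,h)
round 4: derive cover(c,i) via R1 from cover(c,d), road(d,i)
round 5: derive cover(c,h) via R1 from cover(c,i), road(i,h)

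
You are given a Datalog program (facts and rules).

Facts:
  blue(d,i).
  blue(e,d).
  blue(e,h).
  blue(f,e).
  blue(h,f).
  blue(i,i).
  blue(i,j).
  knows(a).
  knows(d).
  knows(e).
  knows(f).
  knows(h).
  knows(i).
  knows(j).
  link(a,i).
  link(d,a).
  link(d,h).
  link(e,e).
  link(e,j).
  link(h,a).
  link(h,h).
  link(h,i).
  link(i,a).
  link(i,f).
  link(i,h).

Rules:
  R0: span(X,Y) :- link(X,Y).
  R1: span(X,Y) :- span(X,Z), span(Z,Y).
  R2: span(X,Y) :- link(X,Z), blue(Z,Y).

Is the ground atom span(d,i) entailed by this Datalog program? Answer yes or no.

yes

round 1: derive span(a,i) via R0 from link(a,i)
round 1: derive span(d,a) via R0 from link(d,a)
round 1: derive span(d,h) via R0 from link(d,h)
round 1: derive span(e,e) via R0 from link(e,e)
round 1: derive span(e,j) via R0 from link(e,j)
round 1: derive span(h,a) via R0 from link(h,a)
round 1: derive span(h,h) via R0 from link(h,h)
round 1: derive span(h,i) via R0 from link(h,i)
round 1: derive span(i,a) via R0 from link(i,a)
round 1: derive span(i,f) via R0 from link(i,f)
round 1: derive span(i,h) via R0 from link(i,h)
round 1: derive span(a,j) via R2 from link(a,i), blue(i,j)
round 1: derive span(d,f) via R2 from link(d,h), blue(h,f)
round 1: derive span(e,d) via R2 from link(e,e), blue(e,d)
round 1: derive span(e,h) via R2 from link(e,e), blue(e,h)
round 1: derive span(h,f) via R2 from link(h,h), blue(h,f)
round 1: derive span(h,j) via R2 from link(h,i), blue(i,j)
round 1: derive span(i,e) via R2 from link(i,f), blue(f,e)
round 2: derive span(a,a) via R1 from span(a,i), span(i,a)
round 2: derive span(a,e) via R1 from span(a,i), span(i,e)
round 2: derive span(a,f) via R1 from span(a,i), span(i,f)
round 2: derive span(a,h) via R1 from span(a,i), span(i,h)
round 2: derive span(d,i) via R1 from span(d,a), span(a,i)
round 2: derive span(d,j) via R1 from span(d,a), span(a,j)
round 2: derive span(e,a) via R1 from span(e,d), span(d,a)
round 2: derive span(e,f) via R1 from span(e,d), span(d,f)
round 2: derive span(e,i) via R1 from span(e,h), span(h,i)
round 2: derive span(h,e) via R1 from span(h,i), span(i,e)
round 2: derive span(i,d) via R1 from span(i,e), span(e,d)
round 2: derive span(i,i) via R1 from span(i,a), span(a,i)
round 2: derive span(i,j) via R1 from span(i,a), span(a,j)
round 3: derive span(a,d) via R1 from span(a,e), span(e,d)
round 3: derive span(d,d) via R1 from span(d,i), span(i,d)
round 3: derive span(d,e) via R1 from span(d,a), span(a,e)
round 3: derive span(h,d) via R1 from span(h,e), span(e,d)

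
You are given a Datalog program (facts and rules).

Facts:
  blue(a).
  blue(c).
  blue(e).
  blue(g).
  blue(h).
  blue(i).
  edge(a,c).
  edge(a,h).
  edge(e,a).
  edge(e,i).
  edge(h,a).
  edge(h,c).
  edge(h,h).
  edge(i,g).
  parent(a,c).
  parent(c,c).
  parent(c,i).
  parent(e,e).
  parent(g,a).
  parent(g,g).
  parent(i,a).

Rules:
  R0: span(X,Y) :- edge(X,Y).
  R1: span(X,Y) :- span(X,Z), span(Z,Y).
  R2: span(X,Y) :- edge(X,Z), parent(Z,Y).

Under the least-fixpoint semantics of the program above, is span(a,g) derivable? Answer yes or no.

round 1: derive span(a,c) via R0 from edge(a,c)
round 1: derive span(a,h) via R0 from edge(a,h)
round 1: derive span(e,a) via R0 from edge(e,a)
round 1: derive span(e,i) via R0 from edge(e,i)
round 1: derive span(h,a) via R0 from edge(h,a)
round 1: derive span(h,c) via R0 from edge(h,c)
round 1: derive span(h,h) via R0 from edge(h,h)
round 1: derive span(i,g) via R0 from edge(i,g)
round 1: derive span(a,i) via R2 from edge(a,c), parent(c,i)
round 1: derive span(e,c) via R2 from edge(e,a), parent(a,c)
round 1: derive span(h,i) via R2 from edge(h,c), parent(c,i)
round 1: derive span(i,a) via R2 from edge(i,g), parent(g,a)
round 2: derive span(a,a) via R1 from span(a,h), span(h,a)
round 2: derive span(a,g) via R1 from span(a,i), span(i,g)
round 2: derive span(e,g) via R1 from span(e,i), span(i,g)
round 2: derive span(e,h) via R1 from span(e,a), span(a,h)
round 2: derive span(h,g) via R1 from span(h,i), span(i,g)
round 2: derive span(i,c) via R1 from span(i,a), span(a,c)
round 2: derive span(i,h) via R1 from span(i,a), span(a,h)
round 2: derive span(i,i) via R1 from span(i,a), span(a,i)

yes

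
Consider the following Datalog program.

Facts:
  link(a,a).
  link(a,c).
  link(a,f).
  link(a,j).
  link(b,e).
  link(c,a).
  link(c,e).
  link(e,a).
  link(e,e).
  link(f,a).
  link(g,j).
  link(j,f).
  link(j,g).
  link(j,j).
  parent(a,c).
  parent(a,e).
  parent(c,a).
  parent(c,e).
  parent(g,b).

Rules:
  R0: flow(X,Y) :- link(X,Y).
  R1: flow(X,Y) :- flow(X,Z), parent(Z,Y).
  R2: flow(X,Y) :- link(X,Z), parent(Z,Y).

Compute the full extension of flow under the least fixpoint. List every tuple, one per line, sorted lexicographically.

round 1: derive flow(a,a) via R0 from link(a,a)
round 1: derive flow(a,c) via R0 from link(a,c)
round 1: derive flow(a,f) via R0 from link(a,f)
round 1: derive flow(a,j) via R0 from link(a,j)
round 1: derive flow(b,e) via R0 from link(b,e)
round 1: derive flow(c,a) via R0 from link(c,a)
round 1: derive flow(c,e) via R0 from link(c,e)
round 1: derive flow(e,a) via R0 from link(e,a)
round 1: derive flow(e,e) via R0 from link(e,e)
round 1: derive flow(f,a) via R0 from link(f,a)
round 1: derive flow(g,j) via R0 from link(g,j)
round 1: derive flow(j,f) via R0 from link(j,f)
round 1: derive flow(j,g) via R0 from link(j,g)
round 1: derive flow(j,j) via R0 from link(j,j)
round 1: derive flow(a,e) via R2 from link(a,a), parent(a,e)
round 1: derive flow(c,c) via R2 from link(c,a), parent(a,c)
round 1: derive flow(e,c) via R2 from link(e,a), parent(a,c)
round 1: derive flow(f,c) via R2 from link(f,a), parent(a,c)
round 1: derive flow(f,e) via R2 from link(f,a), parent(a,e)
round 1: derive flow(j,b) via R2 from link(j,g), parent(g,b)

flow(a,a)
flow(a,c)
flow(a,e)
flow(a,f)
flow(a,j)
flow(b,e)
flow(c,a)
flow(c,c)
flow(c,e)
flow(e,a)
flow(e,c)
flow(e,e)
flow(f,a)
flow(f,c)
flow(f,e)
flow(g,j)
flow(j,b)
flow(j,f)
flow(j,g)
flow(j,j)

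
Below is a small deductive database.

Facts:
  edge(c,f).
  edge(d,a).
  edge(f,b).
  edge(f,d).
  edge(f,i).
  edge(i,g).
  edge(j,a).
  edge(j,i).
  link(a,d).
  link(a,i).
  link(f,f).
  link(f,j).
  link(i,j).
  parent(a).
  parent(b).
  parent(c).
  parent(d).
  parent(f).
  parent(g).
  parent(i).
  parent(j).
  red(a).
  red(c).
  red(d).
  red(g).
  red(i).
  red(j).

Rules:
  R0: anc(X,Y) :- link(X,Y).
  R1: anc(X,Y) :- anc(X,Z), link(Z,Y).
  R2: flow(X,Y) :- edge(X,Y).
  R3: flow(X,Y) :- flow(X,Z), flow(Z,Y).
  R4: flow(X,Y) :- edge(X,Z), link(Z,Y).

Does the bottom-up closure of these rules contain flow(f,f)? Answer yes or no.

round 1: derive flow(c,f) via R2 from edge(c,f)
round 1: derive flow(d,a) via R2 from edge(d,a)
round 1: derive flow(f,b) via R2 from edge(f,b)
round 1: derive flow(f,d) via R2 from edge(f,d)
round 1: derive flow(f,i) via R2 from edge(f,i)
round 1: derive flow(i,g) via R2 from edge(i,g)
round 1: derive flow(j,a) via R2 from edge(j,a)
round 1: derive flow(j,i) via R2 from edge(j,i)
round 1: derive flow(c,j) via R4 from edge(c,f), link(f,j)
round 1: derive flow(d,d) via R4 from edge(d,a), link(a,d)
round 1: derive flow(d,i) via R4 from edge(d,a), link(a,i)
round 1: derive flow(f,j) via R4 from edge(f,i), link(i,j)
round 1: derive flow(j,d) via R4 from edge(j,a), link(a,d)
round 1: derive flow(j,j) via R4 from edge(j,i), link(i,j)
round 2: derive flow(c,a) via R3 from flow(c,j), flow(j,a)
round 2: derive flow(c,b) via R3 from flow(c,f), flow(f,b)
round 2: derive flow(c,d) via R3 from flow(c,f), flow(f,d)
round 2: derive flow(c,i) via R3 from flow(c,f), flow(f,i)
round 2: derive flow(d,g) via R3 from flow(d,i), flow(i,g)
round 2: derive flow(f,a) via R3 from flow(f,d), flow(d,a)
round 2: derive flow(f,g) via R3 from flow(f,i), flow(i,g)
round 2: derive flow(j,g) via R3 from flow(j,i), flow(i,g)
round 3: derive flow(c,g) via R3 from flow(c,d), flow(d,g)

no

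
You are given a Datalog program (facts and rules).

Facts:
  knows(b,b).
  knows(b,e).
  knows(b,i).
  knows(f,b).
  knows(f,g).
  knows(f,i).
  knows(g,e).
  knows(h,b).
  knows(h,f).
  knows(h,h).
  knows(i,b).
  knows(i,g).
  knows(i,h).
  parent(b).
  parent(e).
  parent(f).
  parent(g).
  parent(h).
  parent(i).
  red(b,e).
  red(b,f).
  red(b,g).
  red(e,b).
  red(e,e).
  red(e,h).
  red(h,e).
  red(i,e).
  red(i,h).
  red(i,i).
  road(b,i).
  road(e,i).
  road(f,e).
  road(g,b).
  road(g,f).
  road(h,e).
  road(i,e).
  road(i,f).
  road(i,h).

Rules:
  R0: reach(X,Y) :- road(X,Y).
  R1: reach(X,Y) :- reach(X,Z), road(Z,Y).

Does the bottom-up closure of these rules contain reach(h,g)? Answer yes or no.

round 1: derive reach(b,i) via R0 from road(b,i)
round 1: derive reach(e,i) via R0 from road(e,i)
round 1: derive reach(f,e) via R0 from road(f,e)
round 1: derive reach(g,b) via R0 from road(g,b)
round 1: derive reach(g,f) via R0 from road(g,f)
round 1: derive reach(h,e) via R0 from road(h,e)
round 1: derive reach(i,e) via R0 from road(i,e)
round 1: derive reach(i,f) via R0 from road(i,f)
round 1: derive reach(i,h) via R0 from road(i,h)
round 2: derive reach(b,e) via R1 from reach(b,i), road(i,e)
round 2: derive reach(b,f) via R1 from reach(b,i), road(i,f)
round 2: derive reach(b,h) via R1 from reach(b,i), road(i,h)
round 2: derive reach(e,e) via R1 from reach(e,i), road(i,e)
round 2: derive reach(e,f) via R1 from reach(e,i), road(i,f)
round 2: derive reach(e,h) via R1 from reach(e,i), road(i,h)
round 2: derive reach(f,i) via R1 from reach(f,e), road(e,i)
round 2: derive reach(g,e) via R1 from reach(g,f), road(f,e)
round 2: derive reach(g,i) via R1 from reach(g,b), road(b,i)
round 2: derive reach(h,i) via R1 from reach(h,e), road(e,i)
round 2: derive reach(i,i) via R1 from reach(i,e), road(e,i)
round 3: derive reach(f,f) via R1 from reach(f,i), road(i,f)
round 3: derive reach(f,h) via R1 from reach(f,i), road(i,h)
round 3: derive reach(g,h) via R1 from reach(g,i), road(i,h)
round 3: derive reach(h,f) via R1 from reach(h,i), road(i,f)
round 3: derive reach(h,h) via R1 from reach(h,i), road(i,h)

no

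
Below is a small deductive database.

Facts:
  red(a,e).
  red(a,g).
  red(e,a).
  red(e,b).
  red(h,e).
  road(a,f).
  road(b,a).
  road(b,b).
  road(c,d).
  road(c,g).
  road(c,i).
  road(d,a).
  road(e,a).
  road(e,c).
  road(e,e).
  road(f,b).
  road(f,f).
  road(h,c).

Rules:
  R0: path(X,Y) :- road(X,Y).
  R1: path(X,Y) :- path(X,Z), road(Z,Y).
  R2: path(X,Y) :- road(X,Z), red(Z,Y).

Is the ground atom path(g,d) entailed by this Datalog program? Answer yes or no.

round 1: derive path(a,f) via R0 from road(a,f)
round 1: derive path(b,a) via R0 from road(b,a)
round 1: derive path(b,b) via R0 from road(b,b)
round 1: derive path(c,d) via R0 from road(c,d)
round 1: derive path(c,g) via R0 from road(c,g)
round 1: derive path(c,i) via R0 from road(c,i)
round 1: derive path(d,a) via R0 from road(d,a)
round 1: derive path(e,a) via R0 from road(e,a)
round 1: derive path(e,c) via R0 from road(e,c)
round 1: derive path(e,e) via R0 from road(e,e)
round 1: derive path(f,b) via R0 from road(f,b)
round 1: derive path(f,f) via R0 from road(f,f)
round 1: derive path(h,c) via R0 from road(h,c)
round 1: derive path(b,e) via R2 from road(b,a), red(a,e)
round 1: derive path(b,g) via R2 from road(b,a), red(a,g)
round 1: derive path(d,e) via R2 from road(d,a), red(a,e)
round 1: derive path(d,g) via R2 from road(d,a), red(a,g)
round 1: derive path(e,b) via R2 from road(e,e), red(e,b)
round 1: derive path(e,g) via R2 from road(e,a), red(a,g)
round 2: derive path(a,b) via R1 from path(a,f), road(f,b)
round 2: derive path(b,c) via R1 from path(b,e), road(e,c)
round 2: derive path(b,f) via R1 from path(b,a), road(a,f)
round 2: derive path(c,a) via R1 from path(c,d), road(d,a)
round 2: derive path(d,c) via R1 from path(d,e), road(e,c)
round 2: derive path(d,f) via R1 from path(d,a), road(a,f)
round 2: derive path(e,d) via R1 from path(e,c), road(c,d)
round 2: derive path(e,f) via R1 from path(e,a), road(a,f)
round 2: derive path(e,i) via R1 from path(e,c), road(c,i)
round 2: derive path(f,a) via R1 from path(f,b), road(b,a)
round 2: derive path(h,d) via R1 from path(h,c), road(c,d)
round 2: derive path(h,g) via R1 from path(h,c), road(c,g)
round 2: derive path(h,i) via R1 from path(h,c), road(c,i)
round 3: derive path(a,a) via R1 from path(a,b), road(b,a)
round 3: derive path(b,d) via R1 from path(b,c), road(c,d)
round 3: derive path(b,i) via R1 from path(b,c), road(c,i)
round 3: derive path(c,f) via R1 from path(c,a), road(a,f)
round 3: derive path(d,b) via R1 from path(d,f), road(f,b)
round 3: derive path(d,d) via R1 from path(d,c), road(c,d)
round 3: derive path(d,i) via R1 from path(d,c), road(c,i)
round 3: derive path(h,a) via R1 from path(h,d), road(d,a)
round 4: derive path(c,b) via R1 from path(c,f), road(f,b)
round 4: derive path(h,f) via R1 from path(h,a), road(a,f)
round 5: derive path(h,b) via R1 from path(h,f), road(f,b)

no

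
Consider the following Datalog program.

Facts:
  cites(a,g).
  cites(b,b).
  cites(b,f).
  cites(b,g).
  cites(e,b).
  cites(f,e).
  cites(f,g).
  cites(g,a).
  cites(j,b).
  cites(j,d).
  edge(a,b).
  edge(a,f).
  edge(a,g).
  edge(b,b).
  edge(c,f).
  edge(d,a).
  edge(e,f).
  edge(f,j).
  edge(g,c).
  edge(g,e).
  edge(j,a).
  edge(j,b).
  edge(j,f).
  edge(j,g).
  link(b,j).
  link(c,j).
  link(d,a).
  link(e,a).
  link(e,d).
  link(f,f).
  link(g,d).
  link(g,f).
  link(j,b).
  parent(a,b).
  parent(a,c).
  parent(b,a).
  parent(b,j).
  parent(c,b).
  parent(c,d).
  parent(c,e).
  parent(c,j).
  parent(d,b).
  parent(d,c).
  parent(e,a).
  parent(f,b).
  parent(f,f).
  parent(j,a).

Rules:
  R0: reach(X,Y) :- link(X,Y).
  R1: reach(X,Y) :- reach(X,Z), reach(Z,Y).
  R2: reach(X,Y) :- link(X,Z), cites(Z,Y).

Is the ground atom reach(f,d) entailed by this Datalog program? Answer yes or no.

yes

round 1: derive reach(b,j) via R0 from link(b,j)
round 1: derive reach(c,j) via R0 from link(c,j)
round 1: derive reach(d,a) via R0 from link(d,a)
round 1: derive reach(e,a) via R0 from link(e,a)
round 1: derive reach(e,d) via R0 from link(e,d)
round 1: derive reach(f,f) via R0 from link(f,f)
round 1: derive reach(g,d) via R0 from link(g,d)
round 1: derive reach(g,f) via R0 from link(g,f)
round 1: derive reach(j,b) via R0 from link(j,b)
round 1: derive reach(b,b) via R2 from link(b,j), cites(j,b)
round 1: derive reach(b,d) via R2 from link(b,j), cites(j,d)
round 1: derive reach(c,b) via R2 from link(c,j), cites(j,b)
round 1: derive reach(c,d) via R2 from link(c,j), cites(j,d)
round 1: derive reach(d,g) via R2 from link(d,a), cites(a,g)
round 1: derive reach(e,g) via R2 from link(e,a), cites(a,g)
round 1: derive reach(f,e) via R2 from link(f,f), cites(f,e)
round 1: derive reach(f,g) via R2 from link(f,f), cites(f,g)
round 1: derive reach(g,e) via R2 from link(g,f), cites(f,e)
round 1: derive reach(g,g) via R2 from link(g,f), cites(f,g)
round 1: derive reach(j,f) via R2 from link(j,b), cites(b,f)
round 1: derive reach(j,g) via R2 from link(j,b), cites(b,g)
round 2: derive reach(b,a) via R1 from reach(b,d), reach(d,a)
round 2: derive reach(b,f) via R1 from reach(b,j), reach(j,f)
round 2: derive reach(b,g) via R1 from reach(b,d), reach(d,g)
round 2: derive reach(c,a) via R1 from reach(c,d), reach(d,a)
round 2: derive reach(c,f) via R1 from reach(c,j), reach(j,f)
round 2: derive reach(c,g) via R1 from reach(c,d), reach(d,g)
round 2: derive reach(d,d) via R1 from reach(d,g), reach(g,d)
round 2: derive reach(d,e) via R1 from reach(d,g), reach(g,e)
round 2: derive reach(d,f) via R1 from reach(d,g), reach(g,f)
round 2: derive reach(e,e) via R1 from reach(e,g), reach(g,e)
round 2: derive reach(e,f) via R1 from reach(e,g), reach(g,f)
round 2: derive reach(f,a) via R1 from reach(f,e), reach(e,a)
round 2: derive reach(f,d) via R1 from reach(f,e), reach(e,d)
round 2: derive reach(g,a) via R1 from reach(g,d), reach(d,a)
round 2: derive reach(j,d) via R1 from reach(j,b), reach(b,d)
round 2: derive reach(j,e) via R1 from reach(j,f), reach(f,e)
round 2: derive reach(j,j) via R1 from reach(j,b), reach(b,j)
round 3: derive reach(b,e) via R1 from reach(b,d), reach(d,e)
round 3: derive reach(c,e) via R1 from reach(c,d), reach(d,e)
round 3: derive reach(j,a) via R1 from reach(j,b), reach(b,a)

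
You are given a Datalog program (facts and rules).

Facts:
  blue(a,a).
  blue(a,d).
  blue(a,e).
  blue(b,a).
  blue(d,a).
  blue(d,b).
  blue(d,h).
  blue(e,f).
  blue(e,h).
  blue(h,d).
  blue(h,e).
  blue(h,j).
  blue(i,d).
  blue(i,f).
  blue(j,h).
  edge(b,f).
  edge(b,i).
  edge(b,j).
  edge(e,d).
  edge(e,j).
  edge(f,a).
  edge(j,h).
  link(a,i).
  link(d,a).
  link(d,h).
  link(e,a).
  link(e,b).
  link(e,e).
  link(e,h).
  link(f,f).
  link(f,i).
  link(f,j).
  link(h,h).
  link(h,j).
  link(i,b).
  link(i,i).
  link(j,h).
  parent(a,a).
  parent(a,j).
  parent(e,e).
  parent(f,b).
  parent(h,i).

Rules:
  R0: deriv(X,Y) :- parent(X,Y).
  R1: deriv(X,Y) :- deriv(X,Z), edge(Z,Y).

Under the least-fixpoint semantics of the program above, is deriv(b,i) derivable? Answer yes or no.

no

round 1: derive deriv(a,a) via R0 from parent(a,a)
round 1: derive deriv(a,j) via R0 from parent(a,j)
round 1: derive deriv(e,e) via R0 from parent(e,e)
round 1: derive deriv(f,b) via R0 from parent(f,b)
round 1: derive deriv(h,i) via R0 from parent(h,i)
round 2: derive deriv(a,h) via R1 from deriv(a,j), edge(j,h)
round 2: derive deriv(e,d) via R1 from deriv(e,e), edge(e,d)
round 2: derive deriv(e,j) via R1 from deriv(e,e), edge(e,j)
round 2: derive deriv(f,f) via R1 from deriv(f,b), edge(b,f)
round 2: derive deriv(f,i) via R1 from deriv(f,b), edge(b,i)
round 2: derive deriv(f,j) via R1 from deriv(f,b), edge(b,j)
round 3: derive deriv(e,h) via R1 from deriv(e,j), edge(j,h)
round 3: derive deriv(f,a) via R1 from deriv(f,f), edge(f,a)
round 3: derive deriv(f,h) via R1 from deriv(f,j), edge(j,h)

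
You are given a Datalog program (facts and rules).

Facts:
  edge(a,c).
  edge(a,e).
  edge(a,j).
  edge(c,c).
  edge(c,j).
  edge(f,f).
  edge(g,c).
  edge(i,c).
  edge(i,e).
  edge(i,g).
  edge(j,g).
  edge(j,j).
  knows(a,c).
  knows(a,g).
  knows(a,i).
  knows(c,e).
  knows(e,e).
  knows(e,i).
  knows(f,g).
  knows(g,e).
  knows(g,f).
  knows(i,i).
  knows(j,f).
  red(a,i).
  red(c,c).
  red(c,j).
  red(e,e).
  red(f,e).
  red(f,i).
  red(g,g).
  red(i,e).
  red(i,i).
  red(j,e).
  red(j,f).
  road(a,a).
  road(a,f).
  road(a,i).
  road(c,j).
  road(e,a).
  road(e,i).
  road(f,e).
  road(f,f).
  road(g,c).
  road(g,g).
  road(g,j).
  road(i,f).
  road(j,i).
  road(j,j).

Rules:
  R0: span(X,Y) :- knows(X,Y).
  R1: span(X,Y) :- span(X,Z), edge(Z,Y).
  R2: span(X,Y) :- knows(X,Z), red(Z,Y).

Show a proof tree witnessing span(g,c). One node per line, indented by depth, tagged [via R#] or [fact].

round 1: derive span(a,c) via R0 from knows(a,c)
round 1: derive span(a,g) via R0 from knows(a,g)
round 1: derive span(a,i) via R0 from knows(a,i)
round 1: derive span(c,e) via R0 from knows(c,e)
round 1: derive span(e,e) via R0 from knows(e,e)
round 1: derive span(e,i) via R0 from knows(e,i)
round 1: derive span(f,g) via R0 from knows(f,g)
round 1: derive span(g,e) via R0 from knows(g,e)
round 1: derive span(g,f) via R0 from knows(g,f)
round 1: derive span(i,i) via R0 from knows(i,i)
round 1: derive span(j,f) via R0 from knows(j,f)
round 1: derive span(a,e) via R2 from knows(a,i), red(i,e)
round 1: derive span(a,j) via R2 from knows(a,c), red(c,j)
round 1: derive span(g,i) via R2 from knows(g,f), red(f,i)
round 1: derive span(i,e) via R2 from knows(i,i), red(i,e)
round 1: derive span(j,e) via R2 from knows(j,f), red(f,e)
round 1: derive span(j,i) via R2 from knows(j,f), red(f,i)
round 2: derive span(e,c) via R1 from span(e,i), edge(i,c)
round 2: derive span(e,g) via R1 from span(e,i), edge(i,g)
round 2: derive span(f,c) via R1 from span(f,g), edge(g,c)
round 2: derive span(g,c) via R1 from span(g,i), edge(i,c)
round 2: derive span(g,g) via R1 from span(g,i), edge(i,g)
round 2: derive span(i,c) via R1 from span(i,i), edge(i,c)
round 2: derive span(i,g) via R1 from span(i,i), edge(i,g)
round 2: derive span(j,c) via R1 from span(j,i), edge(i,c)
round 2: derive span(j,g) via R1 from span(j,i), edge(i,g)
round 3: derive span(e,j) via R1 from span(e,c), edge(c,j)
round 3: derive span(f,j) via R1 from span(f,c), edge(c,j)
round 3: derive span(g,j) via R1 from span(g,c), edge(c,j)
round 3: derive span(i,j) via R1 from span(i,c), edge(c,j)
round 3: derive span(j,j) via R1 from span(j,c), edge(c,j)

span(g,c)  [via R1]
  span(g,i)  [via R2]
    knows(g,f)  [fact]
    red(f,i)  [fact]
  edge(i,c)  [fact]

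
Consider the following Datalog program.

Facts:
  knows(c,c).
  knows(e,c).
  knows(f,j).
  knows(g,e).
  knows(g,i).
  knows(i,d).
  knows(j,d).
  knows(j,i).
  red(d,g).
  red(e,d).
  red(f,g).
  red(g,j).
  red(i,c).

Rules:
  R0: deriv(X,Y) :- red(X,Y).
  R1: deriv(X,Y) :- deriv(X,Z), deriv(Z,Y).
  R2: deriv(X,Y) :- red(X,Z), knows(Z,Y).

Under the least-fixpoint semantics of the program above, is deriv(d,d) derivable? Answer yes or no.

yes

round 1: derive deriv(d,g) via R0 from red(d,g)
round 1: derive deriv(e,d) via R0 from red(e,d)
round 1: derive deriv(f,g) via R0 from red(f,g)
round 1: derive deriv(g,j) via R0 from red(g,j)
round 1: derive deriv(i,c) via R0 from red(i,c)
round 1: derive deriv(d,e) via R2 from red(d,g), knows(g,e)
round 1: derive deriv(d,i) via R2 from red(d,g), knows(g,i)
round 1: derive deriv(f,e) via R2 from red(f,g), knows(g,e)
round 1: derive deriv(f,i) via R2 from red(f,g), knows(g,i)
round 1: derive deriv(g,d) via R2 from red(g,j), knows(j,d)
round 1: derive deriv(g,i) via R2 from red(g,j), knows(j,i)
round 2: derive deriv(d,c) via R1 from deriv(d,i), deriv(i,c)
round 2: derive deriv(d,d) via R1 from deriv(d,e), deriv(e,d)
round 2: derive deriv(d,j) via R1 from deriv(d,g), deriv(g,j)
round 2: derive deriv(e,e) via R1 from deriv(e,d), deriv(d,e)
round 2: derive deriv(e,g) via R1 from deriv(e,d), deriv(d,g)
round 2: derive deriv(e,i) via R1 from deriv(e,d), deriv(d,i)
round 2: derive deriv(f,c) via R1 from deriv(f,i), deriv(i,c)
round 2: derive deriv(f,d) via R1 from deriv(f,e), deriv(e,d)
round 2: derive deriv(f,j) via R1 from deriv(f,g), deriv(g,j)
round 2: derive deriv(g,c) via R1 from deriv(g,i), deriv(i,c)
round 2: derive deriv(g,e) via R1 from deriv(g,d), deriv(d,e)
round 2: derive deriv(g,g) via R1 from deriv(g,d), deriv(d,g)
round 3: derive deriv(e,c) via R1 from deriv(e,d), deriv(d,c)
round 3: derive deriv(e,j) via R1 from deriv(e,d), deriv(d,j)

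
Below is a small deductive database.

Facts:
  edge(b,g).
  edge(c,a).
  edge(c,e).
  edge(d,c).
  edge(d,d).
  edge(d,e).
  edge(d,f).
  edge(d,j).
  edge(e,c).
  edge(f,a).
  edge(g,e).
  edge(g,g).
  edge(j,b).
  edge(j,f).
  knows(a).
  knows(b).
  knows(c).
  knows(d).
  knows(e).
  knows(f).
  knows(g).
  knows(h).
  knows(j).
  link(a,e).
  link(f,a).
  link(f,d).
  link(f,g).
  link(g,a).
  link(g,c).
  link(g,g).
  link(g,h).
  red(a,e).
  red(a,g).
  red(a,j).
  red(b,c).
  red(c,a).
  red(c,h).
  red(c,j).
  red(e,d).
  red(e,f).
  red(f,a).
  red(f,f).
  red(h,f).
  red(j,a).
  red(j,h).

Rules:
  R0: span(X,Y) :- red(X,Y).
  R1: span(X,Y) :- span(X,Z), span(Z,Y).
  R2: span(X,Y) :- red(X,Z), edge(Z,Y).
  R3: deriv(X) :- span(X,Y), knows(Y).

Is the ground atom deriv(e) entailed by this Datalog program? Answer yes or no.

yes

round 1: derive span(a,e) via R0 from red(a,e)
round 1: derive span(a,g) via R0 from red(a,g)
round 1: derive span(a,j) via R0 from red(a,j)
round 1: derive span(b,c) via R0 from red(b,c)
round 1: derive span(c,a) via R0 from red(c,a)
round 1: derive span(c,h) via R0 from red(c,h)
round 1: derive span(c,j) via R0 from red(c,j)
round 1: derive span(e,d) via R0 from red(e,d)
round 1: derive span(e,f) via R0 from red(e,f)
round 1: derive span(f,a) via R0 from red(f,a)
round 1: derive span(f,f) via R0 from red(f,f)
round 1: derive span(h,f) via R0 from red(h,f)
round 1: derive span(j,a) via R0 from red(j,a)
round 1: derive span(j,h) via R0 from red(j,h)
round 1: derive span(a,b) via R2 from red(a,j), edge(j,b)
round 1: derive span(a,c) via R2 from red(a,e), edge(e,c)
round 1: derive span(a,f) via R2 from red(a,j), edge(j,f)
round 1: derive span(b,a) via R2 from red(b,c), edge(c,a)
round 1: derive span(b,e) via R2 from red(b,c), edge(c,e)
round 1: derive span(c,b) via R2 from red(c,j), edge(j,b)
round 1: derive span(c,f) via R2 from red(c,j), edge(j,f)
round 1: derive span(e,a) via R2 from red(e,f), edge(f,a)
round 1: derive span(e,c) via R2 from red(e,d), edge(d,c)
round 1: derive span(e,e) via R2 from red(e,d), edge(d,e)
round 1: derive span(e,j) via R2 from red(e,d), edge(d,j)
round 1: derive span(h,a) via R2 from red(h,f), edge(f,a)
round 2: derive span(a,a) via R1 from span(a,b), span(b,a)
round 2: derive span(a,d) via R1 from span(a,e), span(e,d)
round 2: derive span(a,h) via R1 from span(a,c), span(c,h)
round 2: derive span(b,b) via R1 from span(b,a), span(a,b)
round 2: derive span(b,d) via R1 from span(b,e), span(e,d)
round 2: derive span(b,f) via R1 from span(b,a), span(a,f)
round 2: derive span(b,g) via R1 from span(b,a), span(a,g)
round 2: derive span(b,h) via R1 from span(b,c), span(c,h)
round 2: derive span(b,j) via R1 from span(b,a), span(a,j)
round 2: derive span(c,c) via R1 from span(c,a), span(a,c)
round 2: derive span(c,e) via R1 from span(c,a), span(a,e)
round 2: derive span(c,g) via R1 from span(c,a), span(a,g)
round 2: derive span(e,b) via R1 from span(e,a), span(a,b)
round 2: derive span(e,g) via R1 from span(e,a), span(a,g)
round 2: derive span(e,h) via R1 from span(e,c), span(c,h)
round 2: derive span(f,b) via R1 from span(f,a), span(a,b)
round 2: derive span(f,c) via R1 from span(f,a), span(a,c)
round 2: derive span(f,e) via R1 from span(f,a), span(a,e)
round 2: derive span(f,g) via R1 from span(f,a), span(a,g)
round 2: derive span(f,j) via R1 from span(f,a), span(a,j)
round 2: derive span(h,b) via R1 from span(h,a), span(a,b)
round 2: derive span(h,c) via R1 from span(h,a), span(a,c)
round 2: derive span(h,e) via R1 from span(h,a), span(a,e)
round 2: derive span(h,g) via R1 from span(h,a), span(a,g)
round 2: derive span(h,j) via R1 from span(h,a), span(a,j)
round 2: derive span(j,b) via R1 from span(j,a), span(a,b)
round 2: derive span(j,c) via R1 from span(j,a), span(a,c)
round 2: derive span(j,e) via R1 from span(j,a), span(a,e)
round 2: derive span(j,f) via R1 from span(j,a), span(a,f)
round 2: derive span(j,g) via R1 from span(j,a), span(a,g)
round 2: derive span(j,j) via R1 from span(j,a), span(a,j)
round 2: derive deriv(a) via R3 from span(a,b), knows(b)
round 2: derive deriv(b) via R3 from span(b,a), knows(a)
round 2: derive deriv(c) via R3 from span(c,a), knows(a)
round 2: derive deriv(e) via R3 from span(e,a), knows(a)
round 2: derive deriv(f) via R3 from span(f,a), knows(a)
round 2: derive deriv(h) via R3 from span(h,a), knows(a)
round 2: derive deriv(j) via R3 from span(j,a), knows(a)
round 3: derive span(c,d) via R1 from span(c,a), span(a,d)
round 3: derive span(f,d) via R1 from span(f,a), span(a,d)
round 3: derive span(f,h) via R1 from span(f,a), span(a,h)
round 3: derive span(h,d) via R1 from span(h,a), span(a,d)
round 3: derive span(h,h) via R1 from span(h,a), span(a,h)
round 3: derive span(j,d) via R1 from span(j,a), span(a,d)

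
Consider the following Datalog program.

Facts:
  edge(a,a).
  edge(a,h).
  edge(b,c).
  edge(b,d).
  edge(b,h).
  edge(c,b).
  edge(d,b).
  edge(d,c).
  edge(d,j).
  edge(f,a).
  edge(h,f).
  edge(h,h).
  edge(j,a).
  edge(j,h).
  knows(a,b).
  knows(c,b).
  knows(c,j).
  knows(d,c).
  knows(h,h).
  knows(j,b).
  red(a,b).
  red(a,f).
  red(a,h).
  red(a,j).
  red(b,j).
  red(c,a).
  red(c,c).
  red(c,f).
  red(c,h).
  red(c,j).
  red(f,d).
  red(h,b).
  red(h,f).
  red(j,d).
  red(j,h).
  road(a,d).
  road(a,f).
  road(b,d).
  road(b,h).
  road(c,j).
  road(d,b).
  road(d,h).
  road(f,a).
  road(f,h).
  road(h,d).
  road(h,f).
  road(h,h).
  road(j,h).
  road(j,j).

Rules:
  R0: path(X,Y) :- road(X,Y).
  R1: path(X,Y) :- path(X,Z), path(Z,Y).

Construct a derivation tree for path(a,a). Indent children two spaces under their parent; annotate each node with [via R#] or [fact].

path(a,a)  [via R1]
  path(a,f)  [via R0]
    road(a,f)  [fact]
  path(f,a)  [via R0]
    road(f,a)  [fact]

round 1: derive path(a,d) via R0 from road(a,d)
round 1: derive path(a,f) via R0 from road(a,f)
round 1: derive path(b,d) via R0 from road(b,d)
round 1: derive path(b,h) via R0 from road(b,h)
round 1: derive path(c,j) via R0 from road(c,j)
round 1: derive path(d,b) via R0 from road(d,b)
round 1: derive path(d,h) via R0 from road(d,h)
round 1: derive path(f,a) via R0 from road(f,a)
round 1: derive path(f,h) via R0 from road(f,h)
round 1: derive path(h,d) via R0 from road(h,d)
round 1: derive path(h,f) via R0 from road(h,f)
round 1: derive path(h,h) via R0 from road(h,h)
round 1: derive path(j,h) via R0 from road(j,h)
round 1: derive path(j,j) via R0 from road(j,j)
round 2: derive path(a,a) via R1 from path(a,f), path(f,a)
round 2: derive path(a,b) via R1 from path(a,d), path(d,b)
round 2: derive path(a,h) via R1 from path(a,d), path(d,h)
round 2: derive path(b,b) via R1 from path(b,d), path(d,b)
round 2: derive path(b,f) via R1 from path(b,h), path(h,f)
round 2: derive path(c,h) via R1 from path(c,j), path(j,h)
round 2: derive path(d,d) via R1 from path(d,b), path(b,d)
round 2: derive path(d,f) via R1 from path(d,h), path(h,f)
round 2: derive path(f,d) via R1 from path(f,a), path(a,d)
round 2: derive path(f,f) via R1 from path(f,a), path(a,f)
round 2: derive path(h,a) via R1 from path(h,f), path(f,a)
round 2: derive path(h,b) via R1 from path(h,d), path(d,b)
round 2: derive path(j,d) via R1 from path(j,h), path(h,d)
round 2: derive path(j,f) via R1 from path(j,h), path(h,f)
round 3: derive path(b,a) via R1 from path(b,f), path(f,a)
round 3: derive path(c,a) via R1 from path(c,h), path(h,a)
round 3: derive path(c,b) via R1 from path(c,h), path(h,b)
round 3: derive path(c,d) via R1 from path(c,h), path(h,d)
round 3: derive path(c,f) via R1 from path(c,h), path(h,f)
round 3: derive path(d,a) via R1 from path(d,f), path(f,a)
round 3: derive path(f,b) via R1 from path(f,a), path(a,b)
round 3: derive path(j,a) via R1 from path(j,f), path(f,a)
round 3: derive path(j,b) via R1 from path(j,d), path(d,b)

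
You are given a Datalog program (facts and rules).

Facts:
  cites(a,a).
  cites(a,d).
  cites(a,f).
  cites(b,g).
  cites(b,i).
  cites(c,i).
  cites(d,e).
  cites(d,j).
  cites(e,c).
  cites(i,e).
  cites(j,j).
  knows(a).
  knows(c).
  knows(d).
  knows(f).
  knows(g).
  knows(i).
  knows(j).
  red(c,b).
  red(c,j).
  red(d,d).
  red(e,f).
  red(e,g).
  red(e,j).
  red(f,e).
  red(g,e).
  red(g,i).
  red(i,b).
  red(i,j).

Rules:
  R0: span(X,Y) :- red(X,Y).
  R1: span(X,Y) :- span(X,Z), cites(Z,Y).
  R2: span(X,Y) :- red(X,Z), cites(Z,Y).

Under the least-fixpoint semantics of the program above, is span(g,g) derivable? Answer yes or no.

round 1: derive span(c,b) via R0 from red(c,b)
round 1: derive span(c,j) via R0 from red(c,j)
round 1: derive span(d,d) via R0 from red(d,d)
round 1: derive span(e,f) via R0 from red(e,f)
round 1: derive span(e,g) via R0 from red(e,g)
round 1: derive span(e,j) via R0 from red(e,j)
round 1: derive span(f,e) via R0 from red(f,e)
round 1: derive span(g,e) via R0 from red(g,e)
round 1: derive span(g,i) via R0 from red(g,i)
round 1: derive span(i,b) via R0 from red(i,b)
round 1: derive span(i,j) via R0 from red(i,j)
round 1: derive span(c,g) via R2 from red(c,b), cites(b,g)
round 1: derive span(c,i) via R2 from red(c,b), cites(b,i)
round 1: derive span(d,e) via R2 from red(d,d), cites(d,e)
round 1: derive span(d,j) via R2 from red(d,d), cites(d,j)
round 1: derive span(f,c) via R2 from red(f,e), cites(e,c)
round 1: derive span(g,c) via R2 from red(g,e), cites(e,c)
round 1: derive span(i,g) via R2 from red(i,b), cites(b,g)
round 1: derive span(i,i) via R2 from red(i,b), cites(b,i)
round 2: derive span(c,e) via R1 from span(c,i), cites(i,e)
round 2: derive span(d,c) via R1 from span(d,e), cites(e,c)
round 2: derive span(f,i) via R1 from span(f,c), cites(c,i)
round 2: derive span(i,e) via R1 from span(i,i), cites(i,e)
round 3: derive span(c,c) via R1 from span(c,e), cites(e,c)
round 3: derive span(d,i) via R1 from span(d,c), cites(c,i)
round 3: derive span(i,c) via R1 from span(i,e), cites(e,c)

no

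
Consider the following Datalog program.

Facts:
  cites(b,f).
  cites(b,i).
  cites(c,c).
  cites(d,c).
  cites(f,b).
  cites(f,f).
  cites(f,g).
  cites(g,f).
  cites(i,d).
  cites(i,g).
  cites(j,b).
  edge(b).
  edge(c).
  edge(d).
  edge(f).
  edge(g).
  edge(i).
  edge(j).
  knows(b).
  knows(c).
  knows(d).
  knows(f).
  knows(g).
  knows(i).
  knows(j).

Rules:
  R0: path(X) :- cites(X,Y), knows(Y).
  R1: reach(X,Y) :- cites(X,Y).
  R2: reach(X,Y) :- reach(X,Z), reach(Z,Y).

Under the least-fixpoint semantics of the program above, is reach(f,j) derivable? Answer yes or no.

round 1: derive reach(b,f) via R1 from cites(b,f)
round 1: derive reach(b,i) via R1 from cites(b,i)
round 1: derive reach(c,c) via R1 from cites(c,c)
round 1: derive reach(d,c) via R1 from cites(d,c)
round 1: derive reach(f,b) via R1 from cites(f,b)
round 1: derive reach(f,f) via R1 from cites(f,f)
round 1: derive reach(f,g) via R1 from cites(f,g)
round 1: derive reach(g,f) via R1 from cites(g,f)
round 1: derive reach(i,d) via R1 from cites(i,d)
round 1: derive reach(i,g) via R1 from cites(i,g)
round 1: derive reach(j,b) via R1 from cites(j,b)
round 2: derive reach(b,b) via R2 from reach(b,f), reach(f,b)
round 2: derive reach(b,d) via R2 from reach(b,i), reach(i,d)
round 2: derive reach(b,g) via R2 from reach(b,f), reach(f,g)
round 2: derive reach(f,i) via R2 from reach(f,b), reach(b,i)
round 2: derive reach(g,b) via R2 from reach(g,f), reach(f,b)
round 2: derive reach(g,g) via R2 from reach(g,f), reach(f,g)
round 2: derive reach(i,c) via R2 from reach(i,d), reach(d,c)
round 2: derive reach(i,f) via R2 from reach(i,g), reach(g,f)
round 2: derive reach(j,f) via R2 from reach(j,b), reach(b,f)
round 2: derive reach(j,i) via R2 from reach(j,b), reach(b,i)
round 3: derive reach(b,c) via R2 from reach(b,d), reach(d,c)
round 3: derive reach(f,c) via R2 from reach(f,i), reach(i,c)
round 3: derive reach(f,d) via R2 from reach(f,b), reach(b,d)
round 3: derive reach(g,d) via R2 from reach(g,b), reach(b,d)
round 3: derive reach(g,i) via R2 from reach(g,b), reach(b,i)
round 3: derive reach(i,b) via R2 from reach(i,f), reach(f,b)
round 3: derive reach(i,i) via R2 from reach(i,f), reach(f,i)
round 3: derive reach(j,c) via R2 from reach(j,i), reach(i,c)
round 3: derive reach(j,d) via R2 from reach(j,b), reach(b,d)
round 3: derive reach(j,g) via R2 from reach(j,b), reach(b,g)
round 4: derive reach(g,c) via R2 from reach(g,b), reach(b,c)

no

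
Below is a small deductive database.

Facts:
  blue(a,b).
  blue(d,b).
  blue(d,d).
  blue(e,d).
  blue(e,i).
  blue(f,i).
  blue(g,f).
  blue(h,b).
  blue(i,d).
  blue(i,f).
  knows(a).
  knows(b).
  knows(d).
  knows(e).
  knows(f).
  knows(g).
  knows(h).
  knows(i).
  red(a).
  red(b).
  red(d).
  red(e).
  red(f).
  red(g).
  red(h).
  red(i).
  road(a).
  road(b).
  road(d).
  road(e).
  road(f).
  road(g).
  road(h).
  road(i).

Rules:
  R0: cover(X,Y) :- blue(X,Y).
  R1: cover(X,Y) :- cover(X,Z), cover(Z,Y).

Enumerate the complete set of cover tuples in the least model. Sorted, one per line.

round 1: derive cover(a,b) via R0 from blue(a,b)
round 1: derive cover(d,b) via R0 from blue(d,b)
round 1: derive cover(d,d) via R0 from blue(d,d)
round 1: derive cover(e,d) via R0 from blue(e,d)
round 1: derive cover(e,i) via R0 from blue(e,i)
round 1: derive cover(f,i) via R0 from blue(f,i)
round 1: derive cover(g,f) via R0 from blue(g,f)
round 1: derive cover(h,b) via R0 from blue(h,b)
round 1: derive cover(i,d) via R0 from blue(i,d)
round 1: derive cover(i,f) via R0 from blue(i,f)
round 2: derive cover(e,b) via R1 from cover(e,d), cover(d,b)
round 2: derive cover(e,f) via R1 from cover(e,i), cover(i,f)
round 2: derive cover(f,d) via R1 from cover(f,i), cover(i,d)
round 2: derive cover(f,f) via R1 from cover(f,i), cover(i,f)
round 2: derive cover(g,i) via R1 from cover(g,f), cover(f,i)
round 2: derive cover(i,b) via R1 from cover(i,d), cover(d,b)
round 2: derive cover(i,i) via R1 from cover(i,f), cover(f,i)
round 3: derive cover(f,b) via R1 from cover(f,d), cover(d,b)
round 3: derive cover(g,b) via R1 from cover(g,i), cover(i,b)
round 3: derive cover(g,d) via R1 from cover(g,f), cover(f,d)

cover(a,b)
cover(d,b)
cover(d,d)
cover(e,b)
cover(e,d)
cover(e,f)
cover(e,i)
cover(f,b)
cover(f,d)
cover(f,f)
cover(f,i)
cover(g,b)
cover(g,d)
cover(g,f)
cover(g,i)
cover(h,b)
cover(i,b)
cover(i,d)
cover(i,f)
cover(i,i)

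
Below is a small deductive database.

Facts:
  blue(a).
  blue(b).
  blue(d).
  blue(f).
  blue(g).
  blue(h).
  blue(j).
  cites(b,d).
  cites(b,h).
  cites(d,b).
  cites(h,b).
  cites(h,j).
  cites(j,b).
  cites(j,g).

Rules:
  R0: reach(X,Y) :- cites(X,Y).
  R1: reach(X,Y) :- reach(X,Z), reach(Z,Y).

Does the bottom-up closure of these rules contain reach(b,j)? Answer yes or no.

yes

round 1: derive reach(b,d) via R0 from cites(b,d)
round 1: derive reach(b,h) via R0 from cites(b,h)
round 1: derive reach(d,b) via R0 from cites(d,b)
round 1: derive reach(h,b) via R0 from cites(h,b)
round 1: derive reach(h,j) via R0 from cites(h,j)
round 1: derive reach(j,b) via R0 from cites(j,b)
round 1: derive reach(j,g) via R0 from cites(j,g)
round 2: derive reach(b,b) via R1 from reach(b,d), reach(d,b)
round 2: derive reach(b,j) via R1 from reach(b,h), reach(h,j)
round 2: derive reach(d,d) via R1 from reach(d,b), reach(b,d)
round 2: derive reach(d,h) via R1 from reach(d,b), reach(b,h)
round 2: derive reach(h,d) via R1 from reach(h,b), reach(b,d)
round 2: derive reach(h,g) via R1 from reach(h,j), reach(j,g)
round 2: derive reach(h,h) via R1 from reach(h,b), reach(b,h)
round 2: derive reach(j,d) via R1 from reach(j,b), reach(b,d)
round 2: derive reach(j,h) via R1 from reach(j,b), reach(b,h)
round 3: derive reach(b,g) via R1 from reach(b,h), reach(h,g)
round 3: derive reach(d,g) via R1 from reach(d,h), reach(h,g)
round 3: derive reach(d,j) via R1 from reach(d,b), reach(b,j)
round 3: derive reach(j,j) via R1 from reach(j,b), reach(b,j)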